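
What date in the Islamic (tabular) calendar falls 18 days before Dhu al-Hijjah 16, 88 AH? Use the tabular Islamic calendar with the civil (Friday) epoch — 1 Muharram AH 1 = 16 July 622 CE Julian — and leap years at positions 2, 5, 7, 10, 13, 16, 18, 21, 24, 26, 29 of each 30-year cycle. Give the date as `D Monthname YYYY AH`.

28 Dhu al-Qa'dah 88 AH

Counting 18 days back from JDN 1979610 reaches JDN 1979592, which is 28 Dhu al-Qa'dah 88 AH.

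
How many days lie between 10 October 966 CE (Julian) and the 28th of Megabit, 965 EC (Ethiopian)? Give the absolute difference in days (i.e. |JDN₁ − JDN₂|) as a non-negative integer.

2357

JDN of the first date = 2074172.
JDN of the second date = 2076529.
|2076529 − 2074172| = 2357.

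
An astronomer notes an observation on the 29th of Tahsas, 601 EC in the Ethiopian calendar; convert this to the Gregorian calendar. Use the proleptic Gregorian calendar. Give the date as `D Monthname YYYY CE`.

28 December 608 CE

Both dates share Julian Day Number 1943489; in the Gregorian calendar that is 28 December 608 CE.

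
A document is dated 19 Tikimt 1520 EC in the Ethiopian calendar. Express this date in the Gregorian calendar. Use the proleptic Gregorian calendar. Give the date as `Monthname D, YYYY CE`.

Both dates share Julian Day Number 2279084; in the Gregorian calendar that is 27 October 1527 CE.

October 27, 1527 CE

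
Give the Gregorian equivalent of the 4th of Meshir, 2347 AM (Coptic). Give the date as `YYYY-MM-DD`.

2631-02-16

Julian Day Number of the source date = 2682059.
Converting JDN 2682059 to the Gregorian calendar gives 16 February 2631 CE.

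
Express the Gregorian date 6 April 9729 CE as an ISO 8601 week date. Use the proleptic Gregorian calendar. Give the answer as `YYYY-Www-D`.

9729-W14-3

The weekday is Wednesday (ISO weekday 3).
That Wednesday belongs to ISO week 14 of ISO year 9729.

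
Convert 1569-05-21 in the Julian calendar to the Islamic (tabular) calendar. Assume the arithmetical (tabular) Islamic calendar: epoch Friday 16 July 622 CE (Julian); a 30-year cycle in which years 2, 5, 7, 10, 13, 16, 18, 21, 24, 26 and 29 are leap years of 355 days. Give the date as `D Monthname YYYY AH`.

5 Dhu al-Hijjah 976 AH

Julian Day Number of the source date = 2294276.
Converting JDN 2294276 to the tabular Islamic calendar gives 5 Dhu al-Hijjah 976 AH.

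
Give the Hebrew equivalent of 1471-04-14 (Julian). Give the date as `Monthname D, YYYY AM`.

Nisan 23, 5231 AM

The source date corresponds to 23 April 1471 in the proleptic Gregorian calendar (JDN 2258444).
That day falls on 23 Nisan 5231 AM in the Hebrew calendar.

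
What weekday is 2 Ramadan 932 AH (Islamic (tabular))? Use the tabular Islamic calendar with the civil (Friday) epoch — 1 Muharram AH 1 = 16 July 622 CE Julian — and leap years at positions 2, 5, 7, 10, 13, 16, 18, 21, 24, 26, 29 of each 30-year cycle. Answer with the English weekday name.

In the proleptic Gregorian calendar this is 22 June 1526 (JDN 2278592).
2278592 ≡ 1 (mod 7); counting from Monday = 0 gives Tuesday.

Tuesday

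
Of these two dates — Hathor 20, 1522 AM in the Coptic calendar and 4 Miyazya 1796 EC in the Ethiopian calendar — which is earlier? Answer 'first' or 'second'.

second

The two dates have Julian Day Numbers 2380654 and 2380058 respectively.
Since 2380058 < 2380654, the second date comes first.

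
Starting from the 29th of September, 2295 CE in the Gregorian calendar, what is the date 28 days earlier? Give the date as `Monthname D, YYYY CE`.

September 1, 2295 CE

JDN of the 29th of September, 2295 CE = 2559563.
2559563 − 28 = 2559535.
JDN 2559535 in the Gregorian calendar is September 1, 2295 CE.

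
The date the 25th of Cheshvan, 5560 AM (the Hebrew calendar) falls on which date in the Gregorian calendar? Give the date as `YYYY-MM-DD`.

Julian Day Number of the source date = 2378458.
Converting JDN 2378458 to the Gregorian calendar gives 23 November 1799 CE.

1799-11-23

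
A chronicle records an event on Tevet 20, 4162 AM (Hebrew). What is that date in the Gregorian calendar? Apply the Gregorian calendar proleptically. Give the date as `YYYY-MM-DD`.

0402-01-11

Julian Day Number of the source date = 1867898.
Converting JDN 1867898 to the Gregorian calendar gives 11 January 402 CE.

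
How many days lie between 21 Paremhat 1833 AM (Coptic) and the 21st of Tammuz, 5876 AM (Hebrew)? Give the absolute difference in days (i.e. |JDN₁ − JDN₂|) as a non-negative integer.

273

JDN of the first date = 2494368.
JDN of the second date = 2494095.
|2494095 − 2494368| = 273.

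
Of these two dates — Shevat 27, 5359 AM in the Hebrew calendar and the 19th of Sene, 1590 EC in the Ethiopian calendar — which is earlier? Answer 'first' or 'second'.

second

Converting both to JDN: 2305135 vs 2304891; the smaller is the second.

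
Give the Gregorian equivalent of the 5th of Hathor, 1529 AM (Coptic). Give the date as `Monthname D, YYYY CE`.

November 13, 1812 CE

Julian Day Number of the source date = 2383196.
Converting JDN 2383196 to the Gregorian calendar gives 13 November 1812 CE.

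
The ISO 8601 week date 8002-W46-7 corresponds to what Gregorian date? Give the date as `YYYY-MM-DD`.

8002-11-17

ISO week 1 of 8002 is the week containing the first Thursday of 8002.
Week 46, day 7 (Sunday) lands on 8002-11-17.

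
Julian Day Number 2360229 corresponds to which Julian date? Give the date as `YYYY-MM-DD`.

1749-12-15

The Gregorian equivalent of JDN 2360229 is 26 December 1749.
In the Julian calendar that day is 1749-12-15.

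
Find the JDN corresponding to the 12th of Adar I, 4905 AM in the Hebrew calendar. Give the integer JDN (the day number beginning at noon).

In the proleptic Gregorian calendar the same day is 14 February 1145.
JDN 2451545 is 1 January 2000 CE (Gregorian); the target day is −312238 days from there, so JDN = 2139307.

2139307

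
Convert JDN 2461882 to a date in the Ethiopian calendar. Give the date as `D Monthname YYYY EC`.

The Gregorian equivalent of JDN 2461882 is 20 April 2028.
In the Ethiopian calendar that day is 12 Miyazya 2020 EC.

12 Miyazya 2020 EC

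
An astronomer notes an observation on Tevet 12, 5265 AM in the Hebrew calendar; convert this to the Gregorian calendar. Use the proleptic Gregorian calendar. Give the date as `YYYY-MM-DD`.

Julian Day Number of the source date = 2270747.
Converting JDN 2270747 to the Gregorian calendar gives 29 December 1504 CE.

1504-12-29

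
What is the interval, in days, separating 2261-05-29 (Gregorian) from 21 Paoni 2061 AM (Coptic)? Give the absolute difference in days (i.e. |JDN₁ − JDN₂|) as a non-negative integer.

JDN of the first date = 2547022.
JDN of the second date = 2577735.
|2577735 − 2547022| = 30713.

30713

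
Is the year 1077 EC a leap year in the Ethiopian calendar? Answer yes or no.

no

1077 mod 4 = 1; in the Ethiopian calendar a year is leap when year mod 4 = 3, so it is a common year.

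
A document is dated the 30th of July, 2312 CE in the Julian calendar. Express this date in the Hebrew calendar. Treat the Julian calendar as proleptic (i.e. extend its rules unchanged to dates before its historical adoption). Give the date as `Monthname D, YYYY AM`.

Av 11, 6072 AM

Both dates share Julian Day Number 2565727; in the Hebrew calendar that is 11 Av 6072 AM.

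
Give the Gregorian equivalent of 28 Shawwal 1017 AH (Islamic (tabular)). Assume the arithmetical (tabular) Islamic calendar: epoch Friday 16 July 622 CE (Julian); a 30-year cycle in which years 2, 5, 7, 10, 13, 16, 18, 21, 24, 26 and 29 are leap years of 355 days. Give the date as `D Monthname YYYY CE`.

Both dates share Julian Day Number 2308770; in the Gregorian calendar that is 4 February 1609 CE.

4 February 1609 CE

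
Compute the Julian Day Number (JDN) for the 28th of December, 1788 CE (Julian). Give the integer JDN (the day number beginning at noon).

Equivalently 8 January 1789 (Gregorian).
JDN 2299161 is 15 October 1582 CE (Gregorian); the target day is +75326 days from there, so JDN = 2374487.

2374487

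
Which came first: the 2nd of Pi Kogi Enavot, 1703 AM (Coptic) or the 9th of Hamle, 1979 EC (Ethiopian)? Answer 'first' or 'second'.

second

Converting both to JDN: 2447046 vs 2446993; the smaller is the second.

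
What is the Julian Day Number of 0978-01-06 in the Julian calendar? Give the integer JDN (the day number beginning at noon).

2078278

In the proleptic Gregorian calendar the same day is 11 January 978.
JDN 2400001 is 17 November 1858 CE (Gregorian), MJD 0; the target day is −321723 days from there, so JDN = 2078278.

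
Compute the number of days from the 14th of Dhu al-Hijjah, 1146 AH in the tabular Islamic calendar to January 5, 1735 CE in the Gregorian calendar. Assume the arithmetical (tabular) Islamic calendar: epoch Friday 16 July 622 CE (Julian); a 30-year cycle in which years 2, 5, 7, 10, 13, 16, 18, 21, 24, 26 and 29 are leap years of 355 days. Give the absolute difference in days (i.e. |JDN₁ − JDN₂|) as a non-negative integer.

232

First date → JDN 2354528; second date → JDN 2354760.
The interval is |2354528 − 2354760| = 232 days.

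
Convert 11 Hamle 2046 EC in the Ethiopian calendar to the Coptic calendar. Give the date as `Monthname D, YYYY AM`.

The source date corresponds to 18 July 2054 in the Gregorian calendar (JDN 2471467).
That day falls on 11 Epip 1770 AM in the Coptic calendar.

Epip 11, 1770 AM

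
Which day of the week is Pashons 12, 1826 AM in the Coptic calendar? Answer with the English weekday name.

Wednesday

This is JDN 2491862 (21 May 2110 Gregorian).
2491862 ≡ 2 (mod 7); counting from Monday = 0 gives Wednesday.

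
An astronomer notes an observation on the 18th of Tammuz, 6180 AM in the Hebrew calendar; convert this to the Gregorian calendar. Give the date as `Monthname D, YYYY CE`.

June 29, 2420 CE

Julian Day Number of the source date = 2605127.
Converting JDN 2605127 to the Gregorian calendar gives 29 June 2420 CE.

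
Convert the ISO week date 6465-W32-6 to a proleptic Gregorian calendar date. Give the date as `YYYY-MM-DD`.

6465-08-08

ISO week 1 of 6465 is the week containing the first Thursday of 6465.
Week 32, day 6 (Saturday) lands on 6465-08-08.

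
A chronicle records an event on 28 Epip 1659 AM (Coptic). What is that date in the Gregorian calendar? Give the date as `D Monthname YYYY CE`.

4 August 1943 CE

Julian Day Number of the source date = 2430941.
Converting JDN 2430941 to the Gregorian calendar gives 4 August 1943 CE.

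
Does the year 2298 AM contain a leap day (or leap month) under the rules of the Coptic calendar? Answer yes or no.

no

2298 mod 4 = 2; in the Coptic calendar a year is leap when year mod 4 = 3, so it is a common year.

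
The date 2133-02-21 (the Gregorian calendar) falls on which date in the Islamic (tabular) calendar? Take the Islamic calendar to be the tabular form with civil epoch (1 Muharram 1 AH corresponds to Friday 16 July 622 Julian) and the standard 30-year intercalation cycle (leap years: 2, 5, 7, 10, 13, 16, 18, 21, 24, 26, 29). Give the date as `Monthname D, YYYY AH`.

Both dates share Julian Day Number 2500174; in the tabular Islamic calendar that is 15 Dhu al-Hijjah 1557 AH.

Dhu al-Hijjah 15, 1557 AH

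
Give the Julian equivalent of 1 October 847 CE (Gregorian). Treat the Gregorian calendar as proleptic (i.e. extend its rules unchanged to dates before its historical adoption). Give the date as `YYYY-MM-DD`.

At this point the Julian calendar is 4 days behind the Gregorian.
1 October 847 Gregorian − 4 days → 27 September 847 Julian.

0847-09-27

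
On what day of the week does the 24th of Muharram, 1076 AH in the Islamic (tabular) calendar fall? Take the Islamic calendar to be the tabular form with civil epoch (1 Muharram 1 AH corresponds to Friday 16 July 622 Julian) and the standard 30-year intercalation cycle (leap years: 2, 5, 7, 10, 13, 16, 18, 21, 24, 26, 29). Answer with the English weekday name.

This is JDN 2329407 (6 August 1665 Gregorian).
Since JDN mod 7 = 3 (0 = Monday), the day is Thursday.

Thursday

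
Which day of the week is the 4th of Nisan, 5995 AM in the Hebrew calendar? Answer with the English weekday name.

Tuesday

This is JDN 2537459 (24 March 2235 Gregorian).
2537459 ≡ 1 (mod 7); counting from Monday = 0 gives Tuesday.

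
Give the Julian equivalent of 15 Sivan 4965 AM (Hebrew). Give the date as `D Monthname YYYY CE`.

Both dates share Julian Day Number 2161338; in the Julian calendar that is 3 June 1205 CE.

3 June 1205 CE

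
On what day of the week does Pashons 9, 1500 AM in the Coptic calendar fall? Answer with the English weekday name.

Saturday

Equivalently 15 May 1784 Gregorian, JDN 2372788.
JDN 2372788 mod 7 = 5, and JDN 0 was a Monday, so this is a Saturday.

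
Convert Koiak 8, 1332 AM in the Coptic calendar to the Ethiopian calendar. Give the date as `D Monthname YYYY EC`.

8 Tahsas 1608 EC

The source date corresponds to 15 December 1615 in the Gregorian calendar (JDN 2311275).
That day falls on 8 Tahsas 1608 EC in the Ethiopian calendar.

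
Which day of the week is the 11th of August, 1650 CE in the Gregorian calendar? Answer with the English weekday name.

Since JDN mod 7 = 3 (0 = Monday), the day is Thursday.

Thursday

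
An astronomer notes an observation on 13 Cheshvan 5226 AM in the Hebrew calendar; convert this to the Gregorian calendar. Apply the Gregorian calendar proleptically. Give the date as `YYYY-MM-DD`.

1465-11-11

Both dates share Julian Day Number 2256455; in the Gregorian calendar that is 11 November 1465 CE.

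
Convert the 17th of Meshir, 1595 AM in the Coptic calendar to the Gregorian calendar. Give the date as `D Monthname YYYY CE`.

23 February 1879 CE

Julian Day Number of the source date = 2407404.
Converting JDN 2407404 to the Gregorian calendar gives 23 February 1879 CE.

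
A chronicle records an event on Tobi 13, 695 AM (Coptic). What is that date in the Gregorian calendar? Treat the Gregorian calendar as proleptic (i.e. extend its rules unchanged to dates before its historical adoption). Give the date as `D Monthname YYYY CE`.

Both dates share Julian Day Number 2078645; in the Gregorian calendar that is 13 January 979 CE.

13 January 979 CE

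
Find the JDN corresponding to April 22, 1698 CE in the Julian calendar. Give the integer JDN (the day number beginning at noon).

In the Gregorian calendar the same day is 2 May 1698.
JDN 2451545 is 1 January 2000 CE (Gregorian); the target day is −110181 days from there, so JDN = 2341364.

2341364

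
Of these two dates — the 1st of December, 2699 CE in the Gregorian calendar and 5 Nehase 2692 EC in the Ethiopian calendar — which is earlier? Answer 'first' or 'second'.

Converting both to JDN: 2707184 vs 2707443; the smaller is the first.

first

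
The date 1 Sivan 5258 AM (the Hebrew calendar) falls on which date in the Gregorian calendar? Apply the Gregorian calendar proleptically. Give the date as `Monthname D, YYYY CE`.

Both dates share Julian Day Number 2268344; in the Gregorian calendar that is 31 May 1498 CE.

May 31, 1498 CE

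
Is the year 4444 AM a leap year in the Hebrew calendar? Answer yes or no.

yes

Hebrew year 4444 is year 17 of its 19-year Metonic cycle; leap years are at positions 3, 6, 8, 11, 14, 17, 19, so it is a leap year (13 months).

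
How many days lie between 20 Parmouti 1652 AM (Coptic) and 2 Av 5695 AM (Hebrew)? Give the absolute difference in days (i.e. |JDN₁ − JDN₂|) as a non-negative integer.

First date → JDN 2428287; second date → JDN 2428016.
The interval is |2428287 − 2428016| = 271 days.

271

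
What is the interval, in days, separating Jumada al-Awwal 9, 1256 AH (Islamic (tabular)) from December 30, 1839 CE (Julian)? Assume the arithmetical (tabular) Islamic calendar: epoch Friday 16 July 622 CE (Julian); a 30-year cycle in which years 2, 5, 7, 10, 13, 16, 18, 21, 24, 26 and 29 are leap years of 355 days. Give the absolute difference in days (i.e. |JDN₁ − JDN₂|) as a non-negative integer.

180

JDN of the first date = 2393296.
JDN of the second date = 2393116.
|2393116 − 2393296| = 180.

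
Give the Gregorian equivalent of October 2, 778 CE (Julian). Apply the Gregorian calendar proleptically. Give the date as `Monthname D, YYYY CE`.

October 6, 778 CE

The Julian–Gregorian offset here is 4 days (Julian trailing).
2 October 778 Julian + 4 days → 6 October 778 Gregorian.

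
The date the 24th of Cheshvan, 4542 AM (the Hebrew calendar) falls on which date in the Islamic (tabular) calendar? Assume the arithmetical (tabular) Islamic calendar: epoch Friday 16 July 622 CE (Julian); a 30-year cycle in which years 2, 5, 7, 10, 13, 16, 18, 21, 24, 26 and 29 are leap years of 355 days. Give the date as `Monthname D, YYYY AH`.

Rabi' al-Awwal 24, 165 AH

Both dates share Julian Day Number 2006638; in the tabular Islamic calendar that is 24 Rabi' al-Awwal 165 AH.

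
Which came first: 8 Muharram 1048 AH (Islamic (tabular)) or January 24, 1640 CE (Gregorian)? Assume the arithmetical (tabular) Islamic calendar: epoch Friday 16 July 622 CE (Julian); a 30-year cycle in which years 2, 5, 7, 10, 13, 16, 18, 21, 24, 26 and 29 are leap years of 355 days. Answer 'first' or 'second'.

First date → JDN 2319469; second date → JDN 2320081.
JDN 2319469 < JDN 2320081, so the first date is earlier.

first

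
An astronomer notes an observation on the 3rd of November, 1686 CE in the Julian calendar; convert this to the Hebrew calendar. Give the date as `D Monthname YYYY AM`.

26 Cheshvan 5447 AM

The source date corresponds to 13 November 1686 in the Gregorian calendar (JDN 2337176).
That day falls on 26 Cheshvan 5447 AM in the Hebrew calendar.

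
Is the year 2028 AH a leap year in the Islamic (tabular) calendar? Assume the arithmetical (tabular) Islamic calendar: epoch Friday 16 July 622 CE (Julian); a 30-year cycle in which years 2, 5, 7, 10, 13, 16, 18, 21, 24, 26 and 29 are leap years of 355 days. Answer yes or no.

yes

Year 2028 AH is year 18 of its 30-year cycle; leap positions are 2, 5, 7, 10, 13, 16, 18, 21, 24, 26, 29, so it is a leap year (355 days).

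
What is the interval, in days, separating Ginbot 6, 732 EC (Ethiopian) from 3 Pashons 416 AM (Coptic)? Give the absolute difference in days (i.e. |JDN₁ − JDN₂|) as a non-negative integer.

14613

JDN of the first date = 1991464.
JDN of the second date = 1976851.
|1976851 − 1991464| = 14613.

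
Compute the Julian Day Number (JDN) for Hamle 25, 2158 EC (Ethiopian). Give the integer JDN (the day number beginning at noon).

2512389

Equivalently 2 August 2166 (Gregorian).
JDN 2451545 is 1 January 2000 CE (Gregorian); the target day is +60844 days from there, so JDN = 2512389.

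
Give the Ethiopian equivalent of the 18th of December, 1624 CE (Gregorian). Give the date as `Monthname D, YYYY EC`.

Tahsas 12, 1617 EC

Julian Day Number of the source date = 2314566.
Converting JDN 2314566 to the Ethiopian calendar gives 12 Tahsas 1617 EC.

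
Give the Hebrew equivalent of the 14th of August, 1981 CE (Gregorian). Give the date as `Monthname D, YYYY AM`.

Av 14, 5741 AM

Both dates share Julian Day Number 2444831; in the Hebrew calendar that is 14 Av 5741 AM.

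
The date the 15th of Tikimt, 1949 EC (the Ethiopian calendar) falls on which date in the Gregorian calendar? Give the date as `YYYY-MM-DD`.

Both dates share Julian Day Number 2435772; in the Gregorian calendar that is 25 October 1956 CE.

1956-10-25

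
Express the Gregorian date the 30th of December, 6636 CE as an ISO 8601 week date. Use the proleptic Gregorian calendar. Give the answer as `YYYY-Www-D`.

6636-W52-5

The weekday is Friday (ISO weekday 5).
That Friday belongs to ISO week 52 of ISO year 6636.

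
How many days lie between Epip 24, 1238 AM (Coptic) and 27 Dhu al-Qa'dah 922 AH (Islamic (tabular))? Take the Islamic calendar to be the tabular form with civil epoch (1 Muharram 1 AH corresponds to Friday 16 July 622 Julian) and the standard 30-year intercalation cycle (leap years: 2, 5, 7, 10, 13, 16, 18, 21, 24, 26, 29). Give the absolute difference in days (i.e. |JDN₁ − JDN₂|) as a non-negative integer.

JDN of the first date = 2277167.
JDN of the second date = 2275133.
|2275133 − 2277167| = 2034.

2034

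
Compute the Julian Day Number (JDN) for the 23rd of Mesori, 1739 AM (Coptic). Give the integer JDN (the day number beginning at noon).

In the Gregorian calendar the same day is 29 August 2023.
JDN 2451545 is 1 January 2000 CE (Gregorian); the target day is +8641 days from there, so JDN = 2460186.

2460186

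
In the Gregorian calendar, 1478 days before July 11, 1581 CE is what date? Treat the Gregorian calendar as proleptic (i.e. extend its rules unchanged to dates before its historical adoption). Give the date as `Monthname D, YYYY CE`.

June 24, 1577 CE

Counting 1478 days back from JDN 2298700 reaches JDN 2297222, which is June 24, 1577 CE.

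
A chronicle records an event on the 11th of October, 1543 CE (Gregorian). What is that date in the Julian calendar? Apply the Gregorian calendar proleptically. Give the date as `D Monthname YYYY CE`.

1 October 1543 CE

The Julian–Gregorian offset here is 10 days (Julian trailing).
11 October 1543 Gregorian − 10 days → 1 October 1543 Julian.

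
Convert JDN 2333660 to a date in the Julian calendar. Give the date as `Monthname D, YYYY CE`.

JDN 2333660 is 29 March 1677 in the Gregorian calendar.
In the Julian calendar that day is March 19, 1677 CE.

March 19, 1677 CE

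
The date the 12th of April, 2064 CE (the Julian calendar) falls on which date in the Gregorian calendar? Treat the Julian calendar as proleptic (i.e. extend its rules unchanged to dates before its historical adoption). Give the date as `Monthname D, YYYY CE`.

April 25, 2064 CE

At this point the Julian calendar is 13 days behind the Gregorian.
12 April 2064 Julian + 13 days → 25 April 2064 Gregorian.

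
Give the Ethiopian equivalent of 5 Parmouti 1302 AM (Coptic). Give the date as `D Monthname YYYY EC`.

5 Miyazya 1578 EC

The source date corresponds to 10 April 1586 in the Gregorian calendar (JDN 2300434).
That day falls on 5 Miyazya 1578 EC in the Ethiopian calendar.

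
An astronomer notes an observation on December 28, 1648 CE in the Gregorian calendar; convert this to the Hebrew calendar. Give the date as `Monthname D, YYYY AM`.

Tevet 13, 5409 AM

Both dates share Julian Day Number 2323342; in the Hebrew calendar that is 13 Tevet 5409 AM.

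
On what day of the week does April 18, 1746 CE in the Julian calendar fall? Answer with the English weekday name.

Friday

Equivalently 29 April 1746 Gregorian, JDN 2358892.
Since JDN mod 7 = 4 (0 = Monday), the day is Friday.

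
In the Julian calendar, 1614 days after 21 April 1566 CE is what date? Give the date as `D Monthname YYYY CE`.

JDN of 21 April 1566 CE = 2293150.
2293150 + 1614 = 2294764.
JDN 2294764 in the Julian calendar is 21 September 1570 CE.

21 September 1570 CE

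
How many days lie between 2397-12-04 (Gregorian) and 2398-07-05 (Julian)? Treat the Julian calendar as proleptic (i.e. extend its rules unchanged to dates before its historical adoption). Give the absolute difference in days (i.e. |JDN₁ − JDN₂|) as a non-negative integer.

229

First date → JDN 2596884; second date → JDN 2597113.
The interval is |2596884 − 2597113| = 229 days.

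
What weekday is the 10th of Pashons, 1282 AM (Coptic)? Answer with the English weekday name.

In the proleptic Gregorian calendar this is 15 May 1566 (JDN 2293164).
JDN 2293164 mod 7 = 6, and JDN 0 was a Monday, so this is a Sunday.

Sunday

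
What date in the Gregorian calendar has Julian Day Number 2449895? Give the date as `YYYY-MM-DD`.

JDN 2451545 is 1 Jan 2000; 2449895 is −1650 days from there.

1995-06-26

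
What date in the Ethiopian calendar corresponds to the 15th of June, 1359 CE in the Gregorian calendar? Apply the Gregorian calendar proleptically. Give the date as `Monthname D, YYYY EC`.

Sene 13, 1351 EC

Both dates share Julian Day Number 2217590; in the Ethiopian calendar that is 13 Sene 1351 EC.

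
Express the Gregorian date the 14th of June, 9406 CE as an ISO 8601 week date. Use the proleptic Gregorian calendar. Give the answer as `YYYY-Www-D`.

9406-W24-6

The weekday is Saturday (ISO weekday 6).
That Saturday belongs to ISO week 24 of ISO year 9406.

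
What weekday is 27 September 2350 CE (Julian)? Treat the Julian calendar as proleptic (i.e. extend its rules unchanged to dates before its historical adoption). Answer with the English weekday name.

In the Gregorian calendar this is 13 October 2350 (JDN 2579665).
Since JDN mod 7 = 4 (0 = Monday), the day is Friday.

Friday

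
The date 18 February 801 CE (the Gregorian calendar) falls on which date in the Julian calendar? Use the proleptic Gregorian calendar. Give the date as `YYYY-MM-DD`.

0801-02-14

For dates in this range the Gregorian date is 4 days ahead of the Julian.
18 February 801 Gregorian − 4 days → 14 February 801 Julian.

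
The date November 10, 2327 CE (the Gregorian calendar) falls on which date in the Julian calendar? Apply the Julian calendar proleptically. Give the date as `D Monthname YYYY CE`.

At this point the Julian calendar is 16 days behind the Gregorian.
10 November 2327 Gregorian − 16 days → 25 October 2327 Julian.

25 October 2327 CE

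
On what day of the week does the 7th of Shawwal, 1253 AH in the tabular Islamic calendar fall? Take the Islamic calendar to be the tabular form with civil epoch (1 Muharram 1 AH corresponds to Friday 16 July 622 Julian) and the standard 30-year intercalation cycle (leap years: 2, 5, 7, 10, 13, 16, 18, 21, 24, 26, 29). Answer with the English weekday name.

Equivalently 4 January 1838 Gregorian, JDN 2392379.
JDN 2392379 mod 7 = 3, and JDN 0 was a Monday, so this is a Thursday.

Thursday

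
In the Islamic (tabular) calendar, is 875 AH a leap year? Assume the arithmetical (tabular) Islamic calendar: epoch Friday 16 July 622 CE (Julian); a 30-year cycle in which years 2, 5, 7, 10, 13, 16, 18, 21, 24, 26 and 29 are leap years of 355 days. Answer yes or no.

Year 875 AH is year 5 of its 30-year cycle; leap positions are 2, 5, 7, 10, 13, 16, 18, 21, 24, 26, 29, so it is a leap year (355 days).

yes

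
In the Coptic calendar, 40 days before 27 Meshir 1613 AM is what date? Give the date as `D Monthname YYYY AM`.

17 Tobi 1613 AM

The starting date is JDN 2413989; 2413989 − 40 = 2413949.
JDN 2413949 corresponds to 17 Tobi 1613 AM.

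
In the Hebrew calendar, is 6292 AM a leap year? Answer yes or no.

yes

Hebrew year 6292 is year 3 of its 19-year Metonic cycle; leap years are at positions 3, 6, 8, 11, 14, 17, 19, so it is a leap year (13 months).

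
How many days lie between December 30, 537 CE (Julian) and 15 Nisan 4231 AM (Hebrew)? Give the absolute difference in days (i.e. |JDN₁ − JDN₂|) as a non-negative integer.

24389

JDN of the first date = 1917561.
JDN of the second date = 1893172.
|1893172 − 1917561| = 24389.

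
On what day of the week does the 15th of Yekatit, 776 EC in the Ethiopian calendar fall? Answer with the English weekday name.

In the proleptic Gregorian calendar this is 14 February 784 (JDN 2007454).
2007454 ≡ 1 (mod 7); counting from Monday = 0 gives Tuesday.

Tuesday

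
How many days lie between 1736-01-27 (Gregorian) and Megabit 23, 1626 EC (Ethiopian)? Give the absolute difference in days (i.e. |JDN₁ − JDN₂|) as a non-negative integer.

First date → JDN 2355147; second date → JDN 2317954.
The interval is |2355147 − 2317954| = 37193 days.

37193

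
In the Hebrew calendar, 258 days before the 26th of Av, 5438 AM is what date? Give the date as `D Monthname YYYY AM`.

4 Kislev 5438 AM

The starting date is JDN 2334163; 2334163 − 258 = 2333905.
JDN 2333905 corresponds to 4 Kislev 5438 AM.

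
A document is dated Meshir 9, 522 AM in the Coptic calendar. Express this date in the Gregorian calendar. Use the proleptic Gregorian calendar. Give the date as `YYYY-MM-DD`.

0806-02-07

Julian Day Number of the source date = 2015483.
Converting JDN 2015483 to the Gregorian calendar gives 7 February 806 CE.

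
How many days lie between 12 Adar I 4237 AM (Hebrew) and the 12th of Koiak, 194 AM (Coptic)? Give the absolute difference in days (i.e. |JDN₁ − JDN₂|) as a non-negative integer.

300

JDN of the first date = 1895324.
JDN of the second date = 1895624.
|1895624 − 1895324| = 300.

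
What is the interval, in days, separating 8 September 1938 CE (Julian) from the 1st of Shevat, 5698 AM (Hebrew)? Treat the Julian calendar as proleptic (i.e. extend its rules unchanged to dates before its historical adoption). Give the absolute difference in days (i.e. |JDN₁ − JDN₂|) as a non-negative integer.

JDN of the first date = 2429163.
JDN of the second date = 2428902.
|2428902 − 2429163| = 261.

261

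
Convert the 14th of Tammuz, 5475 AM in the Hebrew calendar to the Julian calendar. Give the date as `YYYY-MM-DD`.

The source date corresponds to 15 July 1715 in the Gregorian calendar (JDN 2347646).
That day falls on 4 July 1715 CE in the Julian calendar.

1715-07-04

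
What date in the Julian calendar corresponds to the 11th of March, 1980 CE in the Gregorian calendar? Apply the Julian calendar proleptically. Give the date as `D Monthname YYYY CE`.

For dates in this range the Gregorian date is 13 days ahead of the Julian.
11 March 1980 Gregorian − 13 days → 27 February 1980 Julian.

27 February 1980 CE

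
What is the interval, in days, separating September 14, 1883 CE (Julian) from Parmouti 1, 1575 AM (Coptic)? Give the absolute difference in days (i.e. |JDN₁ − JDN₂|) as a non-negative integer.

First date → JDN 2409080; second date → JDN 2400143.
The interval is |2409080 − 2400143| = 8937 days.

8937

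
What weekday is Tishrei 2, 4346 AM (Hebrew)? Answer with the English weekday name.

Sunday

This is JDN 1934974 (4 September 585 Gregorian).
1934974 ≡ 6 (mod 7); counting from Monday = 0 gives Sunday.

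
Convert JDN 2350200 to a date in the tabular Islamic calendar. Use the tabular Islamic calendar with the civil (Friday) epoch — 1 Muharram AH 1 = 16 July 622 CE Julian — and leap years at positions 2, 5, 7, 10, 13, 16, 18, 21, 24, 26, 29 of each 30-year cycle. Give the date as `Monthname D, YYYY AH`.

Ramadan 28, 1134 AH

JDN 2350200 is 12 July 1722 in the Gregorian calendar.
In the tabular Islamic calendar that day is Ramadan 28, 1134 AH.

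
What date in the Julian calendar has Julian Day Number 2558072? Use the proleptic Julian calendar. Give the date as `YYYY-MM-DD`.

2291-08-15

JDN 2558072 is 30 August 2291 in the Gregorian calendar.
In the Julian calendar that day is 2291-08-15.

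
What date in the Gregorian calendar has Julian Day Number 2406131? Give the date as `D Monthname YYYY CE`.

JDN 2451545 is 1 Jan 2000; 2406131 is −45414 days from there.

30 August 1875 CE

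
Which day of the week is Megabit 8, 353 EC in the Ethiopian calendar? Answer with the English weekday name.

Equivalently 5 March 361 Gregorian, JDN 1852976.
JDN 1852976 mod 7 = 6, and JDN 0 was a Monday, so this is a Sunday.

Sunday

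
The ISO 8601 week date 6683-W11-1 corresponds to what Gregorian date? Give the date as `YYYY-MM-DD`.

6683-03-12

ISO week 1 of 6683 is the week containing the first Thursday of 6683.
Week 11, day 1 (Monday) lands on 6683-03-12.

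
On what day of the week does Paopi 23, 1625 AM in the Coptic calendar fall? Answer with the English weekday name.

Monday

This is JDN 2418248 (2 November 1908 Gregorian).
JDN 2418248 mod 7 = 0, and JDN 0 was a Monday, so this is a Monday.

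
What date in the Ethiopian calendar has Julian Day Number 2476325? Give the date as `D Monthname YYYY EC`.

JDN 2476325 is 5 November 2067 in the Gregorian calendar.
In the Ethiopian calendar that day is 25 Tikimt 2060 EC.

25 Tikimt 2060 EC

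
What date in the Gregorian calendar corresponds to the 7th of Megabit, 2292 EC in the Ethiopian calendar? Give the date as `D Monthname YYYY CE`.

Julian Day Number of the source date = 2561195.
Converting JDN 2561195 to the Gregorian calendar gives 19 March 2300 CE.

19 March 2300 CE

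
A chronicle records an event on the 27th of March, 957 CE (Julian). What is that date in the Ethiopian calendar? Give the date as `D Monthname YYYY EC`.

1 Miyazya 949 EC

Julian Day Number of the source date = 2070688.
Converting JDN 2070688 to the Ethiopian calendar gives 1 Miyazya 949 EC.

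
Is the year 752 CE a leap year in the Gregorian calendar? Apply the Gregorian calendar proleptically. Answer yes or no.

752 is divisible by 4 and not by 100, so it is a leap year.

yes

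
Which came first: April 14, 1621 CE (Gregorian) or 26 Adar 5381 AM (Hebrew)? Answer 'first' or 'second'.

second

Converting both to JDN: 2313222 vs 2313196; the smaller is the second.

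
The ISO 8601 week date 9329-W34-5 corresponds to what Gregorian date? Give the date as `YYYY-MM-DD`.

9329-08-26

ISO week 1 of 9329 is the week containing the first Thursday of 9329.
Week 34, day 5 (Friday) lands on 9329-08-26.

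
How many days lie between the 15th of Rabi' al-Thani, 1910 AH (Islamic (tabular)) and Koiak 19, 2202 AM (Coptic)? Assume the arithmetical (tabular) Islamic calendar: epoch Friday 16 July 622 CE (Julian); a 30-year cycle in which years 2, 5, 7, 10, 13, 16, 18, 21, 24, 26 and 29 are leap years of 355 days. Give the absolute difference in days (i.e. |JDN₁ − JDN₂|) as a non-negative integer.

First date → JDN 2625029; second date → JDN 2629053.
The interval is |2625029 − 2629053| = 4024 days.

4024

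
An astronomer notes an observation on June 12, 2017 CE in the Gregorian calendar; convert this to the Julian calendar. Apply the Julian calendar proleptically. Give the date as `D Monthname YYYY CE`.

30 May 2017 CE

For dates in this range the Gregorian date is 13 days ahead of the Julian.
12 June 2017 Gregorian − 13 days → 30 May 2017 Julian.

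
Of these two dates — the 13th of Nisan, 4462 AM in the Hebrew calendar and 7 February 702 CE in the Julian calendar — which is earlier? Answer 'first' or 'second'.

First date → JDN 1977538; second date → JDN 1977501.
JDN 1977501 < JDN 1977538, so the second date is earlier.

second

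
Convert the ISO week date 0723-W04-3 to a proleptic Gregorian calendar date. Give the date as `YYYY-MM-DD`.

ISO week 1 of 723 is the week containing the first Thursday of 723.
Week 4, day 3 (Wednesday) lands on 0723-01-24.

0723-01-24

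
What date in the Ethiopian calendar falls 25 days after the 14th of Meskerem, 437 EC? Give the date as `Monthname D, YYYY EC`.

The starting date is JDN 1883483; 1883483 + 25 = 1883508.
JDN 1883508 corresponds to Tikimt 9, 437 EC.

Tikimt 9, 437 EC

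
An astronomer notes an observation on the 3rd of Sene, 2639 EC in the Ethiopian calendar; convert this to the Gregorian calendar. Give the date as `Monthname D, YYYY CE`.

June 15, 2647 CE

Both dates share Julian Day Number 2688022; in the Gregorian calendar that is 15 June 2647 CE.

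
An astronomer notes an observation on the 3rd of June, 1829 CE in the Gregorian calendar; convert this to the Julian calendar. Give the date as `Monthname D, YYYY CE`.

For dates in this range the Gregorian date is 12 days ahead of the Julian.
3 June 1829 Gregorian − 12 days → 22 May 1829 Julian.

May 22, 1829 CE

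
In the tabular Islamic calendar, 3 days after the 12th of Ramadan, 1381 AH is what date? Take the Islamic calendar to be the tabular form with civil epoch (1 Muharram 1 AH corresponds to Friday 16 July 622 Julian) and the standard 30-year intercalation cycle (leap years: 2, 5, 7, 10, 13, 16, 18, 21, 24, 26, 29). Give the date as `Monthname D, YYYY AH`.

JDN of the 12th of Ramadan, 1381 AH = 2437713.
2437713 + 3 = 2437716.
JDN 2437716 in the tabular Islamic calendar is Ramadan 15, 1381 AH.

Ramadan 15, 1381 AH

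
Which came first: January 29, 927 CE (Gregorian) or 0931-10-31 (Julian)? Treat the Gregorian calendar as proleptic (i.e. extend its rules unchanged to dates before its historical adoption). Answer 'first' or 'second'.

Converting both to JDN: 2059668 vs 2061409; the smaller is the first.

first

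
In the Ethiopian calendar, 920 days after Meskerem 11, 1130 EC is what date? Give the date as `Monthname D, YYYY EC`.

The starting date is JDN 2136598; 2136598 + 920 = 2137518.
JDN 2137518 corresponds to Megabit 20, 1132 EC.

Megabit 20, 1132 EC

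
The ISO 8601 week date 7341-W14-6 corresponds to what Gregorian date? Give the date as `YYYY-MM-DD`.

ISO week 1 of 7341 is the week containing the first Thursday of 7341.
Week 14, day 6 (Saturday) lands on 7341-04-08.

7341-04-08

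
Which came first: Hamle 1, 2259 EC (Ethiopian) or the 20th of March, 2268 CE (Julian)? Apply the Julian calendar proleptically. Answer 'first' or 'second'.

Converting both to JDN: 2549255 vs 2549524; the smaller is the first.

first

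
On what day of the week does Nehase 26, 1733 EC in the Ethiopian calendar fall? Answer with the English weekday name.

In the Gregorian calendar this is 30 August 1741 (JDN 2357189).
Since JDN mod 7 = 2 (0 = Monday), the day is Wednesday.

Wednesday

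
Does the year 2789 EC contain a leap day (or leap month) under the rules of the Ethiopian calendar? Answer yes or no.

2789 mod 4 = 1; in the Ethiopian calendar a year is leap when year mod 4 = 3, so it is a common year.

no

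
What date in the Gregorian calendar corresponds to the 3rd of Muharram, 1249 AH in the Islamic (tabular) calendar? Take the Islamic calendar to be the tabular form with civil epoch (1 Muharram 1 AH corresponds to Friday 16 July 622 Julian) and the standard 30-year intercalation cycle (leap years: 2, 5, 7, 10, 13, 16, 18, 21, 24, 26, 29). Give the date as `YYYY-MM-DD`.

Both dates share Julian Day Number 2390692; in the Gregorian calendar that is 23 May 1833 CE.

1833-05-23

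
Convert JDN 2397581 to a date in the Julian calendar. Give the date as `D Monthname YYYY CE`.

JDN 2397581 is 2 April 1852 in the Gregorian calendar.
In the Julian calendar that day is 21 March 1852 CE.

21 March 1852 CE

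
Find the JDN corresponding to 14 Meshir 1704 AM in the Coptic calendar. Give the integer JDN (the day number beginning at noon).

Equivalently 22 February 1988 (Gregorian).
JDN 2400001 is 17 November 1858 CE (Gregorian), MJD 0; the target day is +47213 days from there, so JDN = 2447214.

2447214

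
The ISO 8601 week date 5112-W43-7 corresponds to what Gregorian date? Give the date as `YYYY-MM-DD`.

5112-10-27

ISO week 1 of 5112 is the week containing the first Thursday of 5112.
Week 43, day 7 (Sunday) lands on 5112-10-27.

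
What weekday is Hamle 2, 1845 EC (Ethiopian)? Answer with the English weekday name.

Friday

Equivalently 8 July 1853 Gregorian, JDN 2398043.
Since JDN mod 7 = 4 (0 = Monday), the day is Friday.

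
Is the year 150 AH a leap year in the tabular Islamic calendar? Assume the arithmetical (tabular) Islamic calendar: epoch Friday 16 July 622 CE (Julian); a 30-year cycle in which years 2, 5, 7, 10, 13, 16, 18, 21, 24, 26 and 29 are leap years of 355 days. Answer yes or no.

no

Year 150 AH is year 30 of its 30-year cycle; leap positions are 2, 5, 7, 10, 13, 16, 18, 21, 24, 26, 29, so it is a common year (354 days).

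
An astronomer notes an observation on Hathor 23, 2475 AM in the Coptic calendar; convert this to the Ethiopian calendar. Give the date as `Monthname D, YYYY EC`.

The source date corresponds to 8 December 2758 in the Gregorian calendar (JDN 2728740).
That day falls on 23 Hidar 2751 EC in the Ethiopian calendar.

Hidar 23, 2751 EC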